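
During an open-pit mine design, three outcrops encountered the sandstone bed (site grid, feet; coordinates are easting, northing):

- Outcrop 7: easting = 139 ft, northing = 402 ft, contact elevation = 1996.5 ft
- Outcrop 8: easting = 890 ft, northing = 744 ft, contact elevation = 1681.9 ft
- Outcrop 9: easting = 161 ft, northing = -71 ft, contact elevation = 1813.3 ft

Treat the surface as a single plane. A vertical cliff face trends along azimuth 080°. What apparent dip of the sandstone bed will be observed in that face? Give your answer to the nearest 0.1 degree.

Two edge vectors: Outcrop 7→Outcrop 8 = (751, 342, -314.6), Outcrop 7→Outcrop 9 = (22, -473, -183.2).
Normal n = (Outcrop 7→Outcrop 8) × (Outcrop 7→Outcrop 9) = (-211460.2, 130662, -362747).
So ∂z/∂easting = −n_x/n_z = −0.58294 and ∂z/∂northing = −n_y/n_z = 0.36020.
Unit vector along 080° is (sin 80°, cos 80°) = (0.9848, 0.1736).
Slope in that direction = a·(0.9848) + b·(0.1736) = −0.51154.
Apparent dip = arctan|0.51154| = 27.1° (true dip is 34.4°, so apparent ≤ true as expected).

27.1°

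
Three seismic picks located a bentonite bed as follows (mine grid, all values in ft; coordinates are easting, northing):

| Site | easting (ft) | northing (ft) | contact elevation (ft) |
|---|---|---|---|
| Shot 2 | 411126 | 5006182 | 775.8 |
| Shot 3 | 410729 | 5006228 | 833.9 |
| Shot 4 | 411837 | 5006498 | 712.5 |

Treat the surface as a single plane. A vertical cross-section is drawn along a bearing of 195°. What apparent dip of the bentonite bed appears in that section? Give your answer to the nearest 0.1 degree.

3.7°

Two edge vectors: Shot 2→Shot 3 = (-397, 46, 58.1), Shot 2→Shot 4 = (711, 316, -63.3).
Normal n = (Shot 2→Shot 3) × (Shot 2→Shot 4) = (-21271.4, 16179, -158158).
So ∂z/∂easting = −n_x/n_z = −0.13449 and ∂z/∂northing = −n_y/n_z = 0.10230.
Unit vector along 195° is (sin 195°, cos 195°) = (-0.2588, -0.9659).
Slope in that direction = a·(-0.2588) + b·(-0.9659) = −0.06400.
Apparent dip = arctan|0.06400| = 3.7° (true dip is 9.6°, so apparent ≤ true as expected).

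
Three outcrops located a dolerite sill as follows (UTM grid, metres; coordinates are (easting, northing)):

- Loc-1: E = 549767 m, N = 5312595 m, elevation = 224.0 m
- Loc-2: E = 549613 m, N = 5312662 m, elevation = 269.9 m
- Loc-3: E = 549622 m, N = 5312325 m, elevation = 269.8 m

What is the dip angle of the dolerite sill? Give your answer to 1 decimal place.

16.8°

Two edge vectors: Loc-1→Loc-2 = (-154, 67, 45.9), Loc-1→Loc-3 = (-145, -270, 45.8).
Normal n = (Loc-1→Loc-2) × (Loc-1→Loc-3) = (15461.6, 397.7, 51295).
So ∂z/∂E = −n_x/n_z = −0.30143 and ∂z/∂N = −n_y/n_z = −0.00775.
Gradient magnitude |∇z| = √(a² + b²) = √(0.09086 + 0.00006) = 0.30152.
True dip = arctan(0.30152) = 16.8°, dipping toward E (azimuth ≈ 089°).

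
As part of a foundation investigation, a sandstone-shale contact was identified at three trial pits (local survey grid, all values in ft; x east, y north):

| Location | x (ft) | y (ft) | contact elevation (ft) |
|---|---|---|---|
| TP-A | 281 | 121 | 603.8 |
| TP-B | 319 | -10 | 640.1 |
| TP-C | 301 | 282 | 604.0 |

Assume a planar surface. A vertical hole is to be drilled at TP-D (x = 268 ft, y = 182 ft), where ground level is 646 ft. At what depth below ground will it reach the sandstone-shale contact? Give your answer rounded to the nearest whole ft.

56 ft

Two edge vectors: TP-A→TP-B = (38, -131, 36.3), TP-A→TP-C = (20, 161, 0.2).
Normal n = (TP-A→TP-B) × (TP-A→TP-C) = (-5870.5, 718.4, 8738).
So ∂z/∂x = −n_x/n_z = 0.67184 and ∂z/∂y = −n_y/n_z = −0.08222.
Intercept c from TP-A: 603.8 − 188.79 + 9.95 = 424.96.
At (268, 182): z_contact = 180.1 − 15.0 + 424.96 = 590.1 ft.
Depth below ground = 646 − 590.1 = 56 ft.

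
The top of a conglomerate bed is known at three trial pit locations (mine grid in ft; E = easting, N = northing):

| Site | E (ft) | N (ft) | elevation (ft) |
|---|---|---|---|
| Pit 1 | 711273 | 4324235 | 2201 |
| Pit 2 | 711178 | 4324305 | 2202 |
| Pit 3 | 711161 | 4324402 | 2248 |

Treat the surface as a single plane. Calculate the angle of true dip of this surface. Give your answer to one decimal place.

33.7°

Let the plane be z = a·E + b·N + c.
Pit 2−Pit 1: −95a + 70b = 1;  Pit 3−Pit 1: −112a + 167b = 47.
Solving gives a = 0.38916, b = 0.54243.
Gradient magnitude |∇z| = √(a² + b²) = √(0.15144 + 0.29423) = 0.66759.
True dip = arctan(0.66759) = 33.7°, dipping toward SW (azimuth ≈ 216°).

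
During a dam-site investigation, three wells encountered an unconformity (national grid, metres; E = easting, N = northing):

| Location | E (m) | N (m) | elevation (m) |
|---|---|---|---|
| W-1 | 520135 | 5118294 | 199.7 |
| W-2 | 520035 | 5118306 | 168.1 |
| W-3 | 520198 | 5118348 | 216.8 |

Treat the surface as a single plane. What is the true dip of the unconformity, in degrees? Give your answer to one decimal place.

17.4°

Let the plane be z = a·E + b·N + c.
W-2−W-1: −100a + 12b = −31.6;  W-3−W-1: 63a + 54b = 17.1.
Solving gives a = 0.31053, b = −0.04561.
Gradient magnitude |∇z| = √(a² + b²) = √(0.09643 + 0.00208) = 0.31386.
True dip = arctan(0.31386) = 17.4°, dipping toward W (azimuth ≈ 278°).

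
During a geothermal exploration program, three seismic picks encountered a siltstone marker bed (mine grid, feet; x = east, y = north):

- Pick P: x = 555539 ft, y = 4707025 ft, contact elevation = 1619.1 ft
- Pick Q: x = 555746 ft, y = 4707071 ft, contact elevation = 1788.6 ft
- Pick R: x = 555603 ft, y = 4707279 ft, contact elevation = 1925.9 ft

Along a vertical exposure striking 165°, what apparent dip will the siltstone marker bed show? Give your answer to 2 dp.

Two edge vectors: Pick P→Pick Q = (207, 46, 169.5), Pick P→Pick R = (64, 254, 306.8).
Normal n = (Pick P→Pick Q) × (Pick P→Pick R) = (-28940.2, -52659.6, 49634).
So ∂z/∂x = −n_x/n_z = 0.58307 and ∂z/∂y = −n_y/n_z = 1.06096.
Unit vector along 165° is (sin 165°, cos 165°) = (0.2588, -0.9659).
Slope in that direction = a·(0.2588) + b·(-0.9659) = −0.87390.
Apparent dip = arctan|0.87390| = 41.15° (true dip is 50.4°, so apparent ≤ true as expected).

41.15°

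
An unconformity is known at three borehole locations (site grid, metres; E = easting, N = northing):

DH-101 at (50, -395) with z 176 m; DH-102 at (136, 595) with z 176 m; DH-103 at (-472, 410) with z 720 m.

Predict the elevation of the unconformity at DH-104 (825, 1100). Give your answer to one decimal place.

Let the plane be z = a·E + b·N + c.
DH-102−DH-101: 86a + 990b = 0;  DH-103−DH-101: −522a + 805b = 544.
Solving gives a = −0.919029, b = 0.079835.
Then c = 176 − a·50 − b·-395 = 253.49.
At (825, 1100): z = −758.2 + 87.8 + 253.49 = -416.9 m.

-416.9 m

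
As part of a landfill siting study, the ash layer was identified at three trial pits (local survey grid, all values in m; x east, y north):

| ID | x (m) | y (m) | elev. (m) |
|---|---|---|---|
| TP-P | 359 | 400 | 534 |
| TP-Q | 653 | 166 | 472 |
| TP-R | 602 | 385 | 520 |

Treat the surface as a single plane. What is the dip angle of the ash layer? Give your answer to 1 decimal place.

Two edge vectors: TP-P→TP-Q = (294, -234, -62), TP-P→TP-R = (243, -15, -14).
Normal n = (TP-P→TP-Q) × (TP-P→TP-R) = (2346, -10950, 52452).
So ∂z/∂x = −n_x/n_z = −0.04473 and ∂z/∂y = −n_y/n_z = 0.20876.
Gradient magnitude |∇z| = √(a² + b²) = √(0.00200 + 0.04358) = 0.21350.
True dip = arctan(0.21350) = 12.1°, dipping toward SSE (azimuth ≈ 168°).

12.1°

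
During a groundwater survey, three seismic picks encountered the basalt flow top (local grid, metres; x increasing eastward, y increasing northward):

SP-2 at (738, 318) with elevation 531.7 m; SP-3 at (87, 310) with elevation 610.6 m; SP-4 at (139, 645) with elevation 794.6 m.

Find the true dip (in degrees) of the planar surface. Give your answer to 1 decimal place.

30.3°

Two edge vectors: SP-2→SP-3 = (-651, -8, 78.9), SP-2→SP-4 = (-599, 327, 262.9).
Normal n = (SP-2→SP-3) × (SP-2→SP-4) = (-27903.5, 123886.8, -217669).
So ∂z/∂x = −n_x/n_z = −0.12819 and ∂z/∂y = −n_y/n_z = 0.56915.
Gradient magnitude |∇z| = √(a² + b²) = √(0.01643 + 0.32393) = 0.58341.
True dip = arctan(0.58341) = 30.3°, dipping toward SSE (azimuth ≈ 167°).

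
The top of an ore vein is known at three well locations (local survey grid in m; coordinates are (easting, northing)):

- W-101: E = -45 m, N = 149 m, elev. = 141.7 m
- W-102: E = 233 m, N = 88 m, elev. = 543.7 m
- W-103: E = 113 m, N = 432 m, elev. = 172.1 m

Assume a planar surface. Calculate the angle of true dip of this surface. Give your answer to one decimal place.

55.4°

Two edge vectors: W-101→W-102 = (278, -61, 402), W-101→W-103 = (158, 283, 30.4).
Normal n = (W-101→W-102) × (W-101→W-103) = (-115620.4, 55064.8, 88312).
So ∂z/∂E = −n_x/n_z = 1.30923 and ∂z/∂N = −n_y/n_z = −0.62353.
Gradient magnitude |∇z| = √(a² + b²) = √(1.71407 + 0.38878) = 1.45012.
True dip = arctan(1.45012) = 55.4°, dipping toward WNW (azimuth ≈ 295°).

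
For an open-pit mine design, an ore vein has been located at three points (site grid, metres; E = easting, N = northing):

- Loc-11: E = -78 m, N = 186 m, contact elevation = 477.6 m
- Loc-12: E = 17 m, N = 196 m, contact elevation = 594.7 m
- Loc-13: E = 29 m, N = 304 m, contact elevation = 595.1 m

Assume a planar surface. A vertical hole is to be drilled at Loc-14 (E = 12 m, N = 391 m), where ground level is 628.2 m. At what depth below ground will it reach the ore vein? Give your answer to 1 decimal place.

66.0 m

Two edge vectors: Loc-11→Loc-12 = (95, 10, 117.1), Loc-11→Loc-13 = (107, 118, 117.5).
Normal n = (Loc-11→Loc-12) × (Loc-11→Loc-13) = (-12642.8, 1367.2, 10140).
So ∂z/∂E = −n_x/n_z = 1.24682 and ∂z/∂N = −n_y/n_z = −0.13483.
Intercept c from Loc-11: 477.6 + 97.25 + 25.08 = 599.93.
At (12, 391): z_contact = 14.96 − 52.72 + 599.93 = 562.17 m.
Depth below ground = 628.2 − 562.17 = 66.0 m.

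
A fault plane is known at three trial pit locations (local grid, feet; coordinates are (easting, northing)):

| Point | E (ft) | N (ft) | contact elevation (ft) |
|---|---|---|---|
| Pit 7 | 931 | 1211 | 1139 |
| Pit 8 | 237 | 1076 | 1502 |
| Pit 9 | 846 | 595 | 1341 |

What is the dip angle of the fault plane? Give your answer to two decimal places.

Let the plane be z = a·E + b·N + c.
Pit 8−Pit 7: −694a − 135b = 363;  Pit 9−Pit 7: −85a − 616b = 202.
Solving gives a = −0.47193, b = −0.26280.
Gradient magnitude |∇z| = √(a² + b²) = √(0.22272 + 0.06906) = 0.54017.
True dip = arctan(0.54017) = 28.38°, dipping toward ENE (azimuth ≈ 061°).

28.38°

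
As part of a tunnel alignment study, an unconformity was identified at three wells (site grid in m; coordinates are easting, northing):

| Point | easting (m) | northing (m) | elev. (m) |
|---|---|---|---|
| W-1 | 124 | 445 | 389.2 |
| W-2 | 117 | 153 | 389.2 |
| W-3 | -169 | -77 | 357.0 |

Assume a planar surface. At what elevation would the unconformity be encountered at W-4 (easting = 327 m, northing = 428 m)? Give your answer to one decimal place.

Let the plane be z = a·easting + b·northing + c.
W-2−W-1: −7a − 292b = 0;  W-3−W-1: −293a − 522b = −32.2.
Solving gives a = 0.11480, b = −0.00275.
Then c = 389.2 − a·124 − b·445 = 376.19.
At (327, 428): z = 37.5 − 1.2 + 376.19 = 412.6 m.

412.6 m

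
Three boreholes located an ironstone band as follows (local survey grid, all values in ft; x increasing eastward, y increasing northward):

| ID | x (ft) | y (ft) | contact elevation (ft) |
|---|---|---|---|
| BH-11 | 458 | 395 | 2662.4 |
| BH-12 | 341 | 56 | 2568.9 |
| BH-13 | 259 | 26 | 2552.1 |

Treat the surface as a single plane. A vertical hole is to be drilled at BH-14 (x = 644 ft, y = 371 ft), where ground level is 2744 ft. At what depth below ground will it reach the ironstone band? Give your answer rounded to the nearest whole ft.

65 ft

Let the plane be z = a·x + b·y + c.
BH-12−BH-11: −117a − 339b = −93.5;  BH-13−BH-11: −199a − 369b = −110.3.
Solving gives a = 0.11900, b = 0.23474.
Then c = 2662.4 − a·458 − b·395 = 2515.18.
At (644, 371): z_contact = 76.6 + 87.1 + 2515.18 = 2678.9 ft.
Depth below ground = 2744 − 2678.9 = 65 ft.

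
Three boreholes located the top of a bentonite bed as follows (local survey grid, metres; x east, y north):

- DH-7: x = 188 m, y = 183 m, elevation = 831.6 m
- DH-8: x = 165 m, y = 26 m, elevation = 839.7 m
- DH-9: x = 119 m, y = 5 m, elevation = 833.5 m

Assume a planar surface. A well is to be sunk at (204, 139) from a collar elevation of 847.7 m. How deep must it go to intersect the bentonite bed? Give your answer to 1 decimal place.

Two edge vectors: DH-7→DH-8 = (-23, -157, 8.1), DH-7→DH-9 = (-69, -178, 1.9).
Normal n = (DH-7→DH-8) × (DH-7→DH-9) = (1143.5, -515.2, -6739).
So ∂z/∂x = −n_x/n_z = 0.16968 and ∂z/∂y = −n_y/n_z = −0.07645.
Intercept c from DH-7: 831.6 − 31.90 + 13.99 = 813.69.
At (204, 139): z_contact = 34.62 − 10.63 + 813.69 = 837.68 m.
Depth below ground = 847.7 − 837.68 = 10.0 m.

10.0 m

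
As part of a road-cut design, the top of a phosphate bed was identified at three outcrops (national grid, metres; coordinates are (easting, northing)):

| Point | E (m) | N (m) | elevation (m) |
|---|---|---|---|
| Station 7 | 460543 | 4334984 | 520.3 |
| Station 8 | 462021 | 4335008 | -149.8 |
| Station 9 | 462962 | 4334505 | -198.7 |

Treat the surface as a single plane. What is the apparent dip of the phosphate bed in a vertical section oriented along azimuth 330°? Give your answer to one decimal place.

22.3°

Let the plane be z = a·E + b·N + c.
Station 8−Station 7: 1478a + 24b = −670.1;  Station 9−Station 7: 2419a − 479b = −719.
Solving gives a = −0.44155, b = −0.72882.
Unit vector along 330° is (sin 330°, cos 330°) = (-0.5000, 0.8660).
Slope in that direction = a·(-0.5000) + b·(0.8660) = −0.41040.
Apparent dip = arctan|0.41040| = 22.3° (true dip is 40.4°, so apparent ≤ true as expected).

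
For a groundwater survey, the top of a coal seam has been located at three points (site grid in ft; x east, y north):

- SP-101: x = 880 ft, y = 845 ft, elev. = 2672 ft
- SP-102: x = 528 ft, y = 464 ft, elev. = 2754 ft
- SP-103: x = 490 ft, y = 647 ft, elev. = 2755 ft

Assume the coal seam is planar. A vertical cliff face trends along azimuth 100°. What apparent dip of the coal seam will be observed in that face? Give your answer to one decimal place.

Let the plane be z = a·x + b·y + c.
SP-102−SP-101: −352a − 381b = 82;  SP-103−SP-101: −390a − 198b = 83.
Solving gives a = −0.19503, b = −0.03503.
Unit vector along 100° is (sin 100°, cos 100°) = (0.9848, -0.1736).
Slope in that direction = a·(0.9848) + b·(-0.1736) = −0.18599.
Apparent dip = arctan|0.18599| = 10.5° (true dip is 11.2°, so apparent ≤ true as expected).

10.5°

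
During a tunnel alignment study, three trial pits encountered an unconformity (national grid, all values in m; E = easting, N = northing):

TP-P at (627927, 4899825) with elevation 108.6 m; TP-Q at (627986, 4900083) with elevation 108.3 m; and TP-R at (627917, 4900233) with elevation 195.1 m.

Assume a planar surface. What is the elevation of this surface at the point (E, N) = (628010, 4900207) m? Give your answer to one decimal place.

111.8 m

Let the plane be z = a·E + b·N + c.
TP-Q−TP-P: 59a + 258b = −0.3;  TP-R−TP-P: −10a + 408b = 86.5.
Solving gives a = −0.841940567, b = 0.191374006.
Then c = 108.6 − a·627927 − b·4899825 = −408913.32.
At (628010, 4900207): z = −528747.1 + 937772.2 − 408913.32 = 111.8 m.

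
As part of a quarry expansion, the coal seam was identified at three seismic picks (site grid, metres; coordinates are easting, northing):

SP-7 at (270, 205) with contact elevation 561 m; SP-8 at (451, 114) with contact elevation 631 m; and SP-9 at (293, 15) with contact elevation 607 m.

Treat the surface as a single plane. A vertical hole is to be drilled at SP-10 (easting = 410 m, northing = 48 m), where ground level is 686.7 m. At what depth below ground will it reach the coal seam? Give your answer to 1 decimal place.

53.5 m

Two edge vectors: SP-7→SP-8 = (181, -91, 70), SP-7→SP-9 = (23, -190, 46).
Normal n = (SP-7→SP-8) × (SP-7→SP-9) = (9114, -6716, -32297).
So ∂z/∂easting = −n_x/n_z = 0.28219 and ∂z/∂northing = −n_y/n_z = −0.20795.
Intercept c from SP-7: 561 − 76.19 + 42.63 = 527.44.
At (410, 48): z_contact = 115.70 − 9.98 + 527.44 = 633.15 m.
Depth below ground = 686.7 − 633.15 = 53.5 m.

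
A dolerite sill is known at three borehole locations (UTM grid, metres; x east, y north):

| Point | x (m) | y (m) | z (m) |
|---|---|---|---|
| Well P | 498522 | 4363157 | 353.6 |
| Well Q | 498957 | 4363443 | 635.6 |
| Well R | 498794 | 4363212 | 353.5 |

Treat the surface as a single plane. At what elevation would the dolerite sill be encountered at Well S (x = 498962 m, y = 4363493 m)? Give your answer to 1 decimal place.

705.4 m

Let the plane be z = a·x + b·y + c.
Well Q−Well P: 435a + 286b = 282;  Well R−Well P: 272a + 55b = −0.1.
Solving gives a = −0.288462324, b = 1.424759129.
Then c = 353.6 − a·498522 − b·4363157 = −6072289.35.
At (498962, 4363493): z = −143931.7 + 6216926.5 − 6072289.35 = 705.4 m.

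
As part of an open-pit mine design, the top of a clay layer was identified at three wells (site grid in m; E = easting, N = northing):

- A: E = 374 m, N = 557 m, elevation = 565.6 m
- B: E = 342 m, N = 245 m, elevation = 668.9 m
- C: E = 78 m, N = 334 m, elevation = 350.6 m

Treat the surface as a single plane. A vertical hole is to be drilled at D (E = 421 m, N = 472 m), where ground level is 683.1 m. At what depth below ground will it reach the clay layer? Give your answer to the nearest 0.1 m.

30.4 m

Let the plane be z = a·E + b·N + c.
B−A: −32a − 312b = 103.3;  C−A: −296a − 223b = −215.
Solving gives a = 1.05750, b = −0.43955.
Then c = 565.6 − a·374 − b·557 = 414.93.
At (421, 472): z_contact = 445.21 − 207.47 + 414.93 = 652.66 m.
Depth below ground = 683.1 − 652.66 = 30.4 m.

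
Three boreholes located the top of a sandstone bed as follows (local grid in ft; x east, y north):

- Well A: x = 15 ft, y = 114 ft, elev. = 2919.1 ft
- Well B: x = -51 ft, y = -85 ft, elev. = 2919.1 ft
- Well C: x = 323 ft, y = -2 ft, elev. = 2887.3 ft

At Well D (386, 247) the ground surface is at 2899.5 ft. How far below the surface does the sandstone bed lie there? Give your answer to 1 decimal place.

Two edge vectors: Well A→Well B = (-66, -199, 0), Well A→Well C = (308, -116, -31.8).
Normal n = (Well A→Well B) × (Well A→Well C) = (6328.2, -2098.8, 68948).
So ∂z/∂x = −n_x/n_z = −0.09178 and ∂z/∂y = −n_y/n_z = 0.03044.
Intercept c from Well A: 2919.1 + 1.38 − 3.47 = 2917.01.
At (386, 247): z_contact = −35.43 + 7.52 + 2917.01 = 2889.10 ft.
Depth below ground = 2899.5 − 2889.10 = 10.4 ft.

10.4 ft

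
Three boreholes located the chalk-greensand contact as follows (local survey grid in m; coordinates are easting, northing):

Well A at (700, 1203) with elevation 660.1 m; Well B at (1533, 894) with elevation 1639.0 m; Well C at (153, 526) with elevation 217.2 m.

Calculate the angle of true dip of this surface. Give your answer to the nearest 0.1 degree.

Two edge vectors: Well A→Well B = (833, -309, 978.9), Well A→Well C = (-547, -677, -442.9).
Normal n = (Well A→Well B) × (Well A→Well C) = (799571.4, -166522.6, -732964).
So ∂z/∂easting = −n_x/n_z = 1.09087 and ∂z/∂northing = −n_y/n_z = −0.22719.
Gradient magnitude |∇z| = √(a² + b²) = √(1.19001 + 0.05162) = 1.11428.
True dip = arctan(1.11428) = 48.1°, dipping toward WNW (azimuth ≈ 282°).

48.1°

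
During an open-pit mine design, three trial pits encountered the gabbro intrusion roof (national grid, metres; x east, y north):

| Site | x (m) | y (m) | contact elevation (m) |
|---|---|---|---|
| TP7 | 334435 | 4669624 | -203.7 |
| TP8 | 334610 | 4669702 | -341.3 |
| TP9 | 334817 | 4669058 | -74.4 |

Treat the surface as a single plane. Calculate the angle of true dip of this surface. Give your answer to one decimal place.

Let the plane be z = a·x + b·y + c.
TP8−TP7: 175a + 78b = −137.6;  TP9−TP7: 382a − 566b = 129.3.
Solving gives a = −0.52618, b = −0.58357.
Gradient magnitude |∇z| = √(a² + b²) = √(0.27687 + 0.34055) = 0.78576.
True dip = arctan(0.78576) = 38.2°, dipping toward NE (azimuth ≈ 042°).

38.2°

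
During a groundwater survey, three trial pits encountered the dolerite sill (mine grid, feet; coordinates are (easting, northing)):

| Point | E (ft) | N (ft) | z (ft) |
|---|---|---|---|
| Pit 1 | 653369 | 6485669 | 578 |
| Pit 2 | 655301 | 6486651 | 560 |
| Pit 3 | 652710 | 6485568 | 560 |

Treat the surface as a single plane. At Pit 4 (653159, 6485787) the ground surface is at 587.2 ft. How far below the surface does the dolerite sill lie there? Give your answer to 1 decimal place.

30.4 ft

Two edge vectors: Pit 1→Pit 2 = (1932, 982, -18), Pit 1→Pit 3 = (-659, -101, -18).
Normal n = (Pit 1→Pit 2) × (Pit 1→Pit 3) = (-19494, 46638, 452006).
So ∂z/∂E = −n_x/n_z = 0.043127746 and ∂z/∂N = −n_y/n_z = −0.103180046.
Intercept c from Pit 1: 578 − 28178.33 + 669191.63 = 641591.30.
At (653159, 6485787): z_contact = 28169.28 − 669203.80 + 641591.30 = 556.77 ft.
Depth below ground = 587.2 − 556.77 = 30.4 ft.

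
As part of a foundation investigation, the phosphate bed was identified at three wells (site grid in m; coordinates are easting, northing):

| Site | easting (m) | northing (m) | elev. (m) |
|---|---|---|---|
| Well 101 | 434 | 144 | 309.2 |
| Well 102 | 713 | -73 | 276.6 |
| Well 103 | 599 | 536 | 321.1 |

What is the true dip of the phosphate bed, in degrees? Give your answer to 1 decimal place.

5.3°

Let the plane be z = a·easting + b·northing + c.
Well 102−Well 101: 279a − 217b = −32.6;  Well 103−Well 101: 165a + 392b = 11.9.
Solving gives a = −0.07024, b = 0.05992.
Gradient magnitude |∇z| = √(a² + b²) = √(0.00493 + 0.00359) = 0.09233.
True dip = arctan(0.09233) = 5.3°, dipping toward SE (azimuth ≈ 130°).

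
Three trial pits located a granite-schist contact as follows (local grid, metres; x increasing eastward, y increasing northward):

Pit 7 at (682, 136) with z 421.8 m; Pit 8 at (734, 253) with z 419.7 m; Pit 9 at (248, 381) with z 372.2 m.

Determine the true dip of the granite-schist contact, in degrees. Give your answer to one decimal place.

5.7°

Two edge vectors: Pit 7→Pit 8 = (52, 117, -2.1), Pit 7→Pit 9 = (-434, 245, -49.6).
Normal n = (Pit 7→Pit 8) × (Pit 7→Pit 9) = (-5288.7, 3490.6, 63518).
So ∂z/∂x = −n_x/n_z = 0.08326 and ∂z/∂y = −n_y/n_z = −0.05495.
Gradient magnitude |∇z| = √(a² + b²) = √(0.00693 + 0.00302) = 0.09976.
True dip = arctan(0.09976) = 5.7°, dipping toward WNW (azimuth ≈ 303°).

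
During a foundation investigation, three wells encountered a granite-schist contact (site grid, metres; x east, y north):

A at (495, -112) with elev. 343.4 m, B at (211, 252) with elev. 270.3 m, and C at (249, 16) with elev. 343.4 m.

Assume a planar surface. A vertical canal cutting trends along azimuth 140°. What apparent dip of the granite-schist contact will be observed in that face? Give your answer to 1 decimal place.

Let the plane be z = a·x + b·y + c.
B−A: −284a + 364b = −73.1;  C−A: −246a + 128b = 0.
Solving gives a = −0.17591, b = −0.33807.
Unit vector along 140° is (sin 140°, cos 140°) = (0.6428, -0.7660).
Slope in that direction = a·(0.6428) + b·(-0.7660) = 0.14591.
Apparent dip = arctan|0.14591| = 8.3° (true dip is 20.9°, so apparent ≤ true as expected).

8.3°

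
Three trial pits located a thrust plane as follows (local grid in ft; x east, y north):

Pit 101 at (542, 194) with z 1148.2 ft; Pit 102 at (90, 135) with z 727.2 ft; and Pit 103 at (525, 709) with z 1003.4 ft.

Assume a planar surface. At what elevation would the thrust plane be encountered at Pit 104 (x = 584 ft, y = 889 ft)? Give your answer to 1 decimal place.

Two edge vectors: Pit 101→Pit 102 = (-452, -59, -421), Pit 101→Pit 103 = (-17, 515, -144.8).
Normal n = (Pit 101→Pit 102) × (Pit 101→Pit 103) = (225358.2, -58292.6, -233783).
So ∂z/∂x = −n_x/n_z = 0.96396 and ∂z/∂y = −n_y/n_z = −0.24934.
Intercept c from Pit 101: 1148.2 − 522.47 + 48.37 = 674.10.
At (584, 889): z = 563.0 − 221.7 + 674.10 = 1015.4 ft.

1015.4 ft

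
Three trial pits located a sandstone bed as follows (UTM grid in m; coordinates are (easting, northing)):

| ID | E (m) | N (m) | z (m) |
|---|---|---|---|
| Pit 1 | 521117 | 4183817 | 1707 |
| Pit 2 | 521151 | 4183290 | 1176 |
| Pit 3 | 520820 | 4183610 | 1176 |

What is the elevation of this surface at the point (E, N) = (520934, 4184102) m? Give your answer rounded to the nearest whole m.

1823 m

Two edge vectors: Pit 1→Pit 2 = (34, -527, -531), Pit 1→Pit 3 = (-297, -207, -531).
Normal n = (Pit 1→Pit 2) × (Pit 1→Pit 3) = (169920, 175761, -163557).
So ∂z/∂E = −n_x/n_z = 1.03890387 and ∂z/∂N = −n_y/n_z = 1.07461619.
Intercept c from Pit 1: 1707 − 541390.47 − 4495997.48 = −5035680.95.
At (520934, 4184102): z = 541200.3 + 4496303.7 − 5035680.95 = 1823.1 m.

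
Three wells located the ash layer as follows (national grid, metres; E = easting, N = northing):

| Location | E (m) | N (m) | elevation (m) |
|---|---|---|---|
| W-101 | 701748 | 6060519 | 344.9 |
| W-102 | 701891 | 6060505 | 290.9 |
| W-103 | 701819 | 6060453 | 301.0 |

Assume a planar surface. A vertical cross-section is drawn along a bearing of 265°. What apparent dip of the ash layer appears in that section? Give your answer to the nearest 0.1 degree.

Let the plane be z = a·E + b·N + c.
W-102−W-101: 143a − 14b = −54;  W-103−W-101: 71a − 66b = −43.9.
Solving gives a = −0.34929, b = 0.28940.
Unit vector along 265° is (sin 265°, cos 265°) = (-0.9962, -0.0872).
Slope in that direction = a·(-0.9962) + b·(-0.0872) = 0.32274.
Apparent dip = arctan|0.32274| = 17.9° (true dip is 24.4°, so apparent ≤ true as expected).

17.9°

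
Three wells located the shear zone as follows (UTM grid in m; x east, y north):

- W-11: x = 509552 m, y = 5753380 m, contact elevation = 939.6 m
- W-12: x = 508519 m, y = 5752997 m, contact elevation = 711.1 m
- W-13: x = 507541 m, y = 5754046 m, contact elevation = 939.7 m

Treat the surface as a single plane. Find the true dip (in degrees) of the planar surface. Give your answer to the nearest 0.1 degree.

Let the plane be z = a·x + b·y + c.
W-12−W-11: −1033a − 383b = −228.5;  W-13−W-11: −2011a + 666b = 0.1.
Solving gives a = 0.10434, b = 0.31520.
Gradient magnitude |∇z| = √(a² + b²) = √(0.01089 + 0.09935) = 0.33202.
True dip = arctan(0.33202) = 18.4°, dipping toward SSW (azimuth ≈ 198°).

18.4°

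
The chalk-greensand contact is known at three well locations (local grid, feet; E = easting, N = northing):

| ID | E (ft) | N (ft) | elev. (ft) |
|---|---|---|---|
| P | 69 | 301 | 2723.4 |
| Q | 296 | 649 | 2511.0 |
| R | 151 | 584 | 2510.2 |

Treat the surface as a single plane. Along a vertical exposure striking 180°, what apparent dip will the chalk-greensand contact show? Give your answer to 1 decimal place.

Let the plane be z = a·E + b·N + c.
Q−P: 227a + 348b = −212.4;  R−P: 82a + 283b = −213.2.
Solving gives a = 0.39447, b = −0.86765.
Unit vector along 180° is (sin 180°, cos 180°) = (0.0000, -1.0000).
Slope in that direction = a·(0.0000) + b·(-1.0000) = 0.86765.
Apparent dip = arctan|0.86765| = 40.9° (true dip is 43.6°, so apparent ≤ true as expected).

40.9°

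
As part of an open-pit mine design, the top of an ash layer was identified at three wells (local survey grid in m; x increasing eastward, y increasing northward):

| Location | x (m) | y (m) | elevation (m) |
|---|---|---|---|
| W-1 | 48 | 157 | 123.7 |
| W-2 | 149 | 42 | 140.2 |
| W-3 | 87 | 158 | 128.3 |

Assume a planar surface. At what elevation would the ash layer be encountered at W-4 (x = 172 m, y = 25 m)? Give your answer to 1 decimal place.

Two edge vectors: W-1→W-2 = (101, -115, 16.5), W-1→W-3 = (39, 1, 4.6).
Normal n = (W-1→W-2) × (W-1→W-3) = (-545.5, 178.9, 4586).
So ∂z/∂x = −n_x/n_z = 0.11895 and ∂z/∂y = −n_y/n_z = −0.03901.
Intercept c from W-1: 123.7 − 5.71 + 6.12 = 124.12.
At (172, 25): z = 20.5 − 1.0 + 124.12 = 143.6 m.

143.6 m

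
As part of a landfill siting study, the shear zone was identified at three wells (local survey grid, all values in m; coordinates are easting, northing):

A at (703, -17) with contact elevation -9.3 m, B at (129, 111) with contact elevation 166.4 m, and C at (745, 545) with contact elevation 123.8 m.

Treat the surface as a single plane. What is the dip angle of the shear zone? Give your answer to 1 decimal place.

19.6°

Two edge vectors: A→B = (-574, 128, 175.7), A→C = (42, 562, 133.1).
Normal n = (A→B) × (A→C) = (-81706.6, 83778.8, -327964).
So ∂z/∂easting = −n_x/n_z = −0.24913 and ∂z/∂northing = −n_y/n_z = 0.25545.
Gradient magnitude |∇z| = √(a² + b²) = √(0.06207 + 0.06526) = 0.35682.
True dip = arctan(0.35682) = 19.6°, dipping toward SE (azimuth ≈ 136°).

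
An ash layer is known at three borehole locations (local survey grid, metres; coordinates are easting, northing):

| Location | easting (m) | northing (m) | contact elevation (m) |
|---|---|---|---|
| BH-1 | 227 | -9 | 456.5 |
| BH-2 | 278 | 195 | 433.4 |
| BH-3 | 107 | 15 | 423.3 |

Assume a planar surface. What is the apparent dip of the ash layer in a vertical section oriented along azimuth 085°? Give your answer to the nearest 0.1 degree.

Two edge vectors: BH-1→BH-2 = (51, 204, -23.1), BH-1→BH-3 = (-120, 24, -33.2).
Normal n = (BH-1→BH-2) × (BH-1→BH-3) = (-6218.4, 4465.2, 25704).
So ∂z/∂easting = −n_x/n_z = 0.24192 and ∂z/∂northing = −n_y/n_z = −0.17372.
Unit vector along 085° is (sin 85°, cos 85°) = (0.9962, 0.0872).
Slope in that direction = a·(0.9962) + b·(0.0872) = 0.22586.
Apparent dip = arctan|0.22586| = 12.7° (true dip is 16.6°, so apparent ≤ true as expected).

12.7°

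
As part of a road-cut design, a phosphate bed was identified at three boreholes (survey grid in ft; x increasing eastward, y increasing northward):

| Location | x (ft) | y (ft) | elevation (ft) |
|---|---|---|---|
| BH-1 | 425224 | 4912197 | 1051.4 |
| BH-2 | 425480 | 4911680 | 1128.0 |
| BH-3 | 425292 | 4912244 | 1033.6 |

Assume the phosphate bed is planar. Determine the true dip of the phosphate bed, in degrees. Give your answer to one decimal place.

Let the plane be z = a·x + b·y + c.
BH-2−BH-1: 256a − 517b = 76.6;  BH-3−BH-1: 68a + 47b = −17.8.
Solving gives a = −0.11873, b = −0.20695.
Gradient magnitude |∇z| = √(a² + b²) = √(0.01410 + 0.04283) = 0.23859.
True dip = arctan(0.23859) = 13.4°, dipping toward NNE (azimuth ≈ 030°).

13.4°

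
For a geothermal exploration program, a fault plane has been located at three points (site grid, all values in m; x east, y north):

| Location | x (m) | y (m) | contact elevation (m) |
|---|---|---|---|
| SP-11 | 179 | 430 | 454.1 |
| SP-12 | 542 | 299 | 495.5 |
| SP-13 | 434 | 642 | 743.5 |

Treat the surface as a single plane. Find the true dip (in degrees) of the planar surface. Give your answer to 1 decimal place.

43.7°

Two edge vectors: SP-11→SP-12 = (363, -131, 41.4), SP-11→SP-13 = (255, 212, 289.4).
Normal n = (SP-11→SP-12) × (SP-11→SP-13) = (-46688.2, -94495.2, 110361).
So ∂z/∂x = −n_x/n_z = 0.42305 and ∂z/∂y = −n_y/n_z = 0.85624.
Gradient magnitude |∇z| = √(a² + b²) = √(0.17897 + 0.73314) = 0.95505.
True dip = arctan(0.95505) = 43.7°, dipping toward SSW (azimuth ≈ 206°).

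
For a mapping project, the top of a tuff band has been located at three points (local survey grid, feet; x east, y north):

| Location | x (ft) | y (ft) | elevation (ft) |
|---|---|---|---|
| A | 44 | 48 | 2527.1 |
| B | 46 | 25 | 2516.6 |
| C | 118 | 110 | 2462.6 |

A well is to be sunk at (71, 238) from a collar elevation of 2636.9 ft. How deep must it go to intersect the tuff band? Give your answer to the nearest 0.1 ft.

73.9 ft

Two edge vectors: A→B = (2, -23, -10.5), A→C = (74, 62, -64.5).
Normal n = (A→B) × (A→C) = (2134.5, -648, 1826).
So ∂z/∂x = −n_x/n_z = −1.16895 and ∂z/∂y = −n_y/n_z = 0.35487.
Intercept c from A: 2527.1 + 51.43 − 17.03 = 2561.50.
At (71, 238): z_contact = −83.00 + 84.46 + 2561.50 = 2562.96 ft.
Depth below ground = 2636.9 − 2562.96 = 73.9 ft.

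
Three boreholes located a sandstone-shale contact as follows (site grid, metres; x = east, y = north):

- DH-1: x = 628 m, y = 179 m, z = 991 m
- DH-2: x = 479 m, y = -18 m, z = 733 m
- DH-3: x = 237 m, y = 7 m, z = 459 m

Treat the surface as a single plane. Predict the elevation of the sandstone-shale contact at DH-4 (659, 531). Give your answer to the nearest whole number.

1175 m

Let the plane be z = a·x + b·y + c.
DH-2−DH-1: −149a − 197b = −258;  DH-3−DH-1: −391a − 172b = −532.
Solving gives a = 1.17566, b = 0.42044.
Then c = 991 − a·628 − b·179 = 177.42.
At (659, 531): z = 774.8 + 223.3 + 177.42 = 1175.4 m.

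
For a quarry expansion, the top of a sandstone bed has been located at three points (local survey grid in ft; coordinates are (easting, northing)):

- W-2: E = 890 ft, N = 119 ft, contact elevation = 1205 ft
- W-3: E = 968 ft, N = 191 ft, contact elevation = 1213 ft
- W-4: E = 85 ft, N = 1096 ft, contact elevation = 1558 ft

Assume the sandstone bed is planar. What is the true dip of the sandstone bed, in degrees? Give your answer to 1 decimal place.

Two edge vectors: W-2→W-3 = (78, 72, 8), W-2→W-4 = (-805, 977, 353).
Normal n = (W-2→W-3) × (W-2→W-4) = (17600, -33974, 134166).
So ∂z/∂E = −n_x/n_z = −0.13118 and ∂z/∂N = −n_y/n_z = 0.25322.
Gradient magnitude |∇z| = √(a² + b²) = √(0.01721 + 0.06412) = 0.28519.
True dip = arctan(0.28519) = 15.9°, dipping toward SSE (azimuth ≈ 153°).

15.9°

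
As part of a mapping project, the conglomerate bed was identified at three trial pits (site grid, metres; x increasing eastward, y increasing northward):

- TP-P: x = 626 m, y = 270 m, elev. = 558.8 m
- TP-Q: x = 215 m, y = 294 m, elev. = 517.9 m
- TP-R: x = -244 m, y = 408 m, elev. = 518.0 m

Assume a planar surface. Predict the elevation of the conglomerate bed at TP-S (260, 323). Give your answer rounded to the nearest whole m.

539 m

Let the plane be z = a·x + b·y + c.
TP-Q−TP-P: −411a + 24b = −40.9;  TP-R−TP-P: −870a + 138b = −40.8.
Solving gives a = 0.13017, b = 0.52498.
Then c = 558.8 − a·626 − b·270 = 335.57.
At (260, 323): z = 33.8 + 169.6 + 335.57 = 539.0 m.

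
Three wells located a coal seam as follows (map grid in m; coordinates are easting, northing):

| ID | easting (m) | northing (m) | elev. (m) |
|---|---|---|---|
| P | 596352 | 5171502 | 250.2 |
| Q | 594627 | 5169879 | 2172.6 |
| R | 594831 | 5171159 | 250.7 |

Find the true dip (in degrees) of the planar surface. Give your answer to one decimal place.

57.9°

Two edge vectors: P→Q = (-1725, -1623, 1922.4), P→R = (-1521, -343, 0.5).
Normal n = (P→Q) × (P→R) = (658571.7, -2923107.9, -1876908).
So ∂z/∂easting = −n_x/n_z = 0.35088 and ∂z/∂northing = −n_y/n_z = −1.55741.
Gradient magnitude |∇z| = √(a² + b²) = √(0.12312 + 2.42551) = 1.59644.
True dip = arctan(1.59644) = 57.9°, dipping toward NNW (azimuth ≈ 347°).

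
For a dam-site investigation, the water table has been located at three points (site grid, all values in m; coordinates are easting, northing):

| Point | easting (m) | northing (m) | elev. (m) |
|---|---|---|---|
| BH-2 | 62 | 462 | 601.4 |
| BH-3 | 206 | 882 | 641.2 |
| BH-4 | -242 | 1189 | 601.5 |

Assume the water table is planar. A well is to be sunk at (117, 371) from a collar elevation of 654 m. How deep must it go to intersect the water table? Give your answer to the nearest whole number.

51 m

Let the plane be z = a·easting + b·northing + c.
BH-3−BH-2: 144a + 420b = 39.8;  BH-4−BH-2: −304a + 727b = 0.1.
Solving gives a = 0.12434, b = 0.05213.
Then c = 601.4 − a·62 − b·462 = 569.61.
At (117, 371): z_contact = 14.5 + 19.3 + 569.61 = 603.5 m.
Depth below ground = 654 − 603.5 = 51 m.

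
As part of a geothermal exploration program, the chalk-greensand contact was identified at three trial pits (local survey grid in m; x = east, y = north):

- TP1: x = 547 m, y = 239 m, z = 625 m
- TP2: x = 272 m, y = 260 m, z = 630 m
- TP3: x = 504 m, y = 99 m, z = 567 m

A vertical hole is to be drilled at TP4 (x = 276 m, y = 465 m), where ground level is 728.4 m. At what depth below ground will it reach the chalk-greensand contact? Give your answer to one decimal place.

Let the plane be z = a·x + b·y + c.
TP2−TP1: −275a + 21b = 5;  TP3−TP1: −43a − 140b = −58.
Solving gives a = 0.01315, b = 0.41025.
Then c = 625 − a·547 − b·239 = 519.76.
At (276, 465): z_contact = 3.63 + 190.77 + 519.76 = 714.15 m.
Depth below ground = 728.4 − 714.15 = 14.2 m.

14.2 m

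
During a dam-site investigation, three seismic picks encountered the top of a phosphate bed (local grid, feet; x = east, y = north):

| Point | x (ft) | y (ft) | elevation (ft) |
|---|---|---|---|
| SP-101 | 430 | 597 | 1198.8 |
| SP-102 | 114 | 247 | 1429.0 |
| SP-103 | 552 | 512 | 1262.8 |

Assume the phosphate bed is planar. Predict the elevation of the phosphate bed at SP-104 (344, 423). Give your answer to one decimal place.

Let the plane be z = a·x + b·y + c.
SP-102−SP-101: −316a − 350b = 230.2;  SP-103−SP-101: 122a − 85b = 64.
Solving gives a = 0.04073, b = −0.69449.
Then c = 1198.8 − a·430 − b·597 = 1595.89.
At (344, 423): z = 14.0 − 293.8 + 1595.89 = 1316.1 ft.

1316.1 ft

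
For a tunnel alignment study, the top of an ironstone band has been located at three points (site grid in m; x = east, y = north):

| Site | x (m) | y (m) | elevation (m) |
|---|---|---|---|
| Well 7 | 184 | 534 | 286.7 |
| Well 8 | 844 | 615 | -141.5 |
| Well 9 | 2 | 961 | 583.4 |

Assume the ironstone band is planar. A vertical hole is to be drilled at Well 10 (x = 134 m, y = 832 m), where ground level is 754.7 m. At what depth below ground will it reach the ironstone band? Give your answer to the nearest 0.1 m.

314.7 m

Two edge vectors: Well 7→Well 8 = (660, 81, -428.2), Well 7→Well 9 = (-182, 427, 296.7).
Normal n = (Well 7→Well 8) × (Well 7→Well 9) = (206874.1, -117889.6, 296562).
So ∂z/∂x = −n_x/n_z = −0.69757 and ∂z/∂y = −n_y/n_z = 0.39752.
Intercept c from Well 7: 286.7 + 128.35 − 212.28 = 202.78.
At (134, 832): z_contact = −93.47 + 330.74 + 202.78 = 440.04 m.
Depth below ground = 754.7 − 440.04 = 314.7 m.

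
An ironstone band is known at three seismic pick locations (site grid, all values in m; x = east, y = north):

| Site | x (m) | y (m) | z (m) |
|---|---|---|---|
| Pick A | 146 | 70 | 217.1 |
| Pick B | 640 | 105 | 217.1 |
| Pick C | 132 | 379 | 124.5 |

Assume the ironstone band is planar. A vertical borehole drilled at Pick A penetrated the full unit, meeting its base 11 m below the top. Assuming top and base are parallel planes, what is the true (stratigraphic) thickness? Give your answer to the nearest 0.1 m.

10.5 m

Two edge vectors: Pick A→Pick B = (494, 35, 0), Pick A→Pick C = (-14, 309, -92.6).
Normal n = (Pick A→Pick B) × (Pick A→Pick C) = (-3241, 45744.4, 153136).
So ∂z/∂x = −n_x/n_z = 0.02116 and ∂z/∂y = −n_y/n_z = −0.29872.
|∇z| = √(a²+b²) = 0.29947, so dip δ = arctan(0.29947) = 16.67°.
True thickness = vertical thickness × cos δ = 11 × cos 16.67° = 10.5 m.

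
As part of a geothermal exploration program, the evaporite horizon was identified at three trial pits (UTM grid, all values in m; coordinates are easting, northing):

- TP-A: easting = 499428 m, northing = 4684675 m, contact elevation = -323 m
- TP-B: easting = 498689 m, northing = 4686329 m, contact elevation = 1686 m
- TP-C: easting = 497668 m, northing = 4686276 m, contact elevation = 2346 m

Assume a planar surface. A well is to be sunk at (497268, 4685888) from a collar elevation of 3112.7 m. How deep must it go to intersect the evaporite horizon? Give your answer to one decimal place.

Two edge vectors: TP-A→TP-B = (-739, 1654, 2009), TP-A→TP-C = (-1760, 1601, 2669).
Normal n = (TP-A→TP-B) × (TP-A→TP-C) = (1198117, -1563449, 1727901).
So ∂z/∂easting = −n_x/n_z = −0.693394471 and ∂z/∂northing = −n_y/n_z = 0.904825566.
Intercept c from TP-A: -323 + 346300.61 − 4238813.71 = −3892836.09.
At (497268, 4685888): z_contact = −344802.88 + 4239911.26 − 3892836.09 = 2272.29 m.
Depth below ground = 3112.7 − 2272.29 = 840.4 m.

840.4 m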